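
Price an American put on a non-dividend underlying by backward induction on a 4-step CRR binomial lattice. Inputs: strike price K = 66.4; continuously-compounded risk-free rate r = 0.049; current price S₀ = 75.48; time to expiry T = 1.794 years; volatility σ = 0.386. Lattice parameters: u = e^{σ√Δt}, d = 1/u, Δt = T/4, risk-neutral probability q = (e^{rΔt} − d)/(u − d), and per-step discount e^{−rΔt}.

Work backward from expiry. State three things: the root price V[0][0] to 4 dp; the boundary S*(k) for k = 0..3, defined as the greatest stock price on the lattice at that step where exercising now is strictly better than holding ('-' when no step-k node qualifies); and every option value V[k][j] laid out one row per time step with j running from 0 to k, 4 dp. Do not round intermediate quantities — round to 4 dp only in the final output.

price = 8.2348
boundary = - - 45.0088 34.7560
tree:
8.2348
13.5259 2.8447
21.3912 5.5731 0.0000
31.6440 10.9186 0.0000 0.0000
39.5612 21.3912 0.0000 0.0000 0.0000

Δt=0.44850  u=1.29499  d=0.77221  q=0.47823  discount=0.97826
step 4 (expiry): payoffs max(K−S,0) = 39.5612 21.3912 0.0000 0.0000 0.0000
step 3: (k=3,j=0): S=34.7560, (K−S)⁺=31.6440, hold=30.2006 ⇒ V=31.6440 exercise | (k=3,j=1): S=58.2861, (K−S)⁺=8.1139, hold=10.9186 ⇒ V=10.9186 continue | (k=3,j=2): S=97.7460, (K−S)⁺=0.0000, hold=0.0000 ⇒ V=0.0000 continue | (k=3,j=3): S=163.9206, (K−S)⁺=0.0000, hold=0.0000 ⇒ V=0.0000 continue  boundary S*=34.7560
step 2: (k=2,j=0): S=45.0088, (K−S)⁺=21.3912, hold=21.2600 ⇒ V=21.3912 exercise | (k=2,j=1): S=75.4800, (K−S)⁺=0.0000, hold=5.5731 ⇒ V=5.5731 continue | (k=2,j=2): S=126.5803, (K−S)⁺=0.0000, hold=0.0000 ⇒ V=0.0000 continue  boundary S*=45.0088
step 1: (k=1,j=0): S=58.2861, (K−S)⁺=8.1139, hold=13.5259 ⇒ V=13.5259 continue | (k=1,j=1): S=97.7460, (K−S)⁺=0.0000, hold=2.8447 ⇒ V=2.8447 continue  boundary S*=-
step 0: (k=0,j=0): S=75.4800, (K−S)⁺=0.0000, hold=8.2348 ⇒ V=8.2348 continue  boundary S*=-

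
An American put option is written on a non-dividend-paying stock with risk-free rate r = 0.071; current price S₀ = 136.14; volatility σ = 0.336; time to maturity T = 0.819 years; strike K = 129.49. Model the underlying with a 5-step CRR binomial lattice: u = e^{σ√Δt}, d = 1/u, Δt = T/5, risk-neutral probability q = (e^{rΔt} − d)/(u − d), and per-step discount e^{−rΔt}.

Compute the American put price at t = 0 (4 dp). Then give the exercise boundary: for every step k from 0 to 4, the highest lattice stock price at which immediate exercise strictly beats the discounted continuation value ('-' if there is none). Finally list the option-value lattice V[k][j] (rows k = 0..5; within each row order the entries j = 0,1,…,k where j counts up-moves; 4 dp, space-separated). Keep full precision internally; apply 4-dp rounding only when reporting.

Δt=0.16380  u=1.14567  d=0.87285  q=0.50893  discount=0.98844
step 5 (expiry): payoffs max(K−S,0) = 60.5146 38.9561 10.6596 0.0000 0.0000 0.0000
step 4: (k=4,j=0): S=79.0229, (K−S)⁺=50.4671, hold=48.9699 ⇒ V=50.4671 exercise | (k=4,j=1): S=103.7216, (K−S)⁺=25.7684, hold=24.2712 ⇒ V=25.7684 exercise | (k=4,j=2): S=136.1400, (K−S)⁺=0.0000, hold=5.1741 ⇒ V=5.1741 continue | (k=4,j=3): S=178.6908, (K−S)⁺=0.0000, hold=0.0000 ⇒ V=0.0000 continue | (k=4,j=4): S=234.5410, (K−S)⁺=0.0000, hold=0.0000 ⇒ V=0.0000 continue  boundary S*=103.7216
step 3: (k=3,j=0): S=90.5339, (K−S)⁺=38.9561, hold=37.4589 ⇒ V=38.9561 exercise | (k=3,j=1): S=118.8304, (K−S)⁺=10.6596, hold=15.1105 ⇒ V=15.1105 continue | (k=3,j=2): S=155.9710, (K−S)⁺=0.0000, hold=2.5114 ⇒ V=2.5114 continue | (k=3,j=3): S=204.7201, (K−S)⁺=0.0000, hold=0.0000 ⇒ V=0.0000 continue  boundary S*=90.5339
step 2: (k=2,j=0): S=103.7216, (K−S)⁺=25.7684, hold=26.5102 ⇒ V=26.5102 continue | (k=2,j=1): S=136.1400, (K−S)⁺=0.0000, hold=8.5978 ⇒ V=8.5978 continue | (k=2,j=2): S=178.6908, (K−S)⁺=0.0000, hold=1.2190 ⇒ V=1.2190 continue  boundary S*=-
step 1: (k=1,j=0): S=118.8304, (K−S)⁺=10.6596, hold=17.1929 ⇒ V=17.1929 continue | (k=1,j=1): S=155.9710, (K−S)⁺=0.0000, hold=4.7865 ⇒ V=4.7865 continue  boundary S*=-
step 0: (k=0,j=0): S=136.1400, (K−S)⁺=0.0000, hold=10.7531 ⇒ V=10.7531 continue  boundary S*=-

price = 10.7531
boundary = - - - 90.5339 103.7216
tree:
10.7531
17.1929 4.7865
26.5102 8.5978 1.2190
38.9561 15.1105 2.5114 0.0000
50.4671 25.7684 5.1741 0.0000 0.0000
60.5146 38.9561 10.6596 0.0000 0.0000 0.0000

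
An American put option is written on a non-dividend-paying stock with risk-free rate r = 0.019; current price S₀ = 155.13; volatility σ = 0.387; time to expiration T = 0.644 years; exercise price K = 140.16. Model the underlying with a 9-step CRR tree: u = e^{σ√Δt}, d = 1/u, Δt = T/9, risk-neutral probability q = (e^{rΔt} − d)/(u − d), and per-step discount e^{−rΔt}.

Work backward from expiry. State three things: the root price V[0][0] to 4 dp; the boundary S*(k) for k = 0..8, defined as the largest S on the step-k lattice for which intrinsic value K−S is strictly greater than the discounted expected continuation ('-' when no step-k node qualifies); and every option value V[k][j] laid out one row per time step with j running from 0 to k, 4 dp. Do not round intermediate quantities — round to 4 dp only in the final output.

Δt=0.07156, u=1.10907, d=0.90166, q=0.48070, disc=e^(-rΔt)=0.99864
k=9 terminal: V=max(K-S,0) → 79.0567 65.0007 47.7113 26.4448 0.2861 0.0000 0.0000 0.0000 0.0000 0.0000
k=8: j=0 S=67.7678 intr=72.3922 cont=72.2018 V=72.3922[EX]; j=1 S=83.3569 intr=56.8031 cont=56.6127 V=56.8031[EX]; j=2 S=102.5321 intr=37.6279 cont=37.4375 V=37.6279[EX]; j=3 S=126.1182 intr=14.0418 cont=13.8514 V=14.0418[EX]; j=4 S=155.1300 intr=0.0000 cont=0.1484 V=0.1484[hold]; j=5 S=190.8156 intr=0.0000 cont=0.0000 V=0.0000[hold]; j=6 S=234.7102 intr=0.0000 cont=0.0000 V=0.0000[hold]; j=7 S=288.7021 intr=0.0000 cont=0.0000 V=0.0000[hold]; j=8 S=355.1142 intr=0.0000 cont=0.0000 V=0.0000[hold]  S*(8)=126.1182
k=7: j=0 S=75.1593 intr=65.0007 cont=64.8103 V=65.0007[EX]; j=1 S=92.4487 intr=47.7113 cont=47.5209 V=47.7113[EX]; j=2 S=113.7152 intr=26.4448 cont=26.2543 V=26.4448[EX]; j=3 S=139.8739 intr=0.2861 cont=7.3532 V=7.3532[hold]; j=4 S=172.0501 intr=0.0000 cont=0.0769 V=0.0769[hold]; j=5 S=211.6279 intr=0.0000 cont=0.0000 V=0.0000[hold]; j=6 S=260.3101 intr=0.0000 cont=0.0000 V=0.0000[hold]; j=7 S=320.1909 intr=0.0000 cont=0.0000 V=0.0000[hold]  S*(7)=113.7152
k=6: j=0 S=83.3569 intr=56.8031 cont=56.6127 V=56.8031[EX]; j=1 S=102.5321 intr=37.6279 cont=37.4375 V=37.6279[EX]; j=2 S=126.1182 intr=14.0418 cont=17.2439 V=17.2439[hold]; j=3 S=155.1300 intr=0.0000 cont=3.8502 V=3.8502[hold]; j=4 S=190.8156 intr=0.0000 cont=0.0399 V=0.0399[hold]; j=5 S=234.7102 intr=0.0000 cont=0.0000 V=0.0000[hold]; j=6 S=288.7021 intr=0.0000 cont=0.0000 V=0.0000[hold]  S*(6)=102.5321
k=5: j=0 S=92.4487 intr=47.7113 cont=47.5209 V=47.7113[EX]; j=1 S=113.7152 intr=26.4448 cont=27.7915 V=27.7915[hold]; j=2 S=139.8739 intr=0.2861 cont=10.7909 V=10.7909[hold]; j=3 S=172.0501 intr=0.0000 cont=2.0159 V=2.0159[hold]; j=4 S=211.6279 intr=0.0000 cont=0.0207 V=0.0207[hold]; j=5 S=260.3101 intr=0.0000 cont=0.0000 V=0.0000[hold]  S*(5)=92.4487
k=4: j=0 S=102.5321 intr=37.6279 cont=38.0840 V=38.0840[hold]; j=1 S=126.1182 intr=14.0418 cont=19.5926 V=19.5926[hold]; j=2 S=155.1300 intr=0.0000 cont=6.5638 V=6.5638[hold]; j=3 S=190.8156 intr=0.0000 cont=1.0553 V=1.0553[hold]; j=4 S=234.7102 intr=0.0000 cont=0.0107 V=0.0107[hold]  S*(4)=-
k=3: j=0 S=113.7152 intr=26.4448 cont=29.1555 V=29.1555[hold]; j=1 S=139.8739 intr=0.2861 cont=13.3115 V=13.3115[hold]; j=2 S=172.0501 intr=0.0000 cont=3.9105 V=3.9105[hold]; j=3 S=211.6279 intr=0.0000 cont=0.5524 V=0.5524[hold]  S*(3)=-
k=2: j=0 S=126.1182 intr=14.0418 cont=21.5100 V=21.5100[hold]; j=1 S=155.1300 intr=0.0000 cont=8.7805 V=8.7805[hold]; j=2 S=190.8156 intr=0.0000 cont=2.2932 V=2.2932[hold]  S*(2)=-
k=1: j=0 S=139.8739 intr=0.2861 cont=15.3700 V=15.3700[hold]; j=1 S=172.0501 intr=0.0000 cont=5.6544 V=5.6544[hold]  S*(1)=-
k=0: j=0 S=155.1300 intr=0.0000 cont=10.6851 V=10.6851[hold]  S*(0)=-

price = 10.6851
boundary = - - - - - 92.4487 102.5321 113.7152 126.1182
tree:
10.6851
15.3700 5.6544
21.5100 8.7805 2.2932
29.1555 13.3115 3.9105 0.5524
38.0840 19.5926 6.5638 1.0553 0.0107
47.7113 27.7915 10.7909 2.0159 0.0207 0.0000
56.8031 37.6279 17.2439 3.8502 0.0399 0.0000 0.0000
65.0007 47.7113 26.4448 7.3532 0.0769 0.0000 0.0000 0.0000
72.3922 56.8031 37.6279 14.0418 0.1484 0.0000 0.0000 0.0000 0.0000
79.0567 65.0007 47.7113 26.4448 0.2861 0.0000 0.0000 0.0000 0.0000 0.0000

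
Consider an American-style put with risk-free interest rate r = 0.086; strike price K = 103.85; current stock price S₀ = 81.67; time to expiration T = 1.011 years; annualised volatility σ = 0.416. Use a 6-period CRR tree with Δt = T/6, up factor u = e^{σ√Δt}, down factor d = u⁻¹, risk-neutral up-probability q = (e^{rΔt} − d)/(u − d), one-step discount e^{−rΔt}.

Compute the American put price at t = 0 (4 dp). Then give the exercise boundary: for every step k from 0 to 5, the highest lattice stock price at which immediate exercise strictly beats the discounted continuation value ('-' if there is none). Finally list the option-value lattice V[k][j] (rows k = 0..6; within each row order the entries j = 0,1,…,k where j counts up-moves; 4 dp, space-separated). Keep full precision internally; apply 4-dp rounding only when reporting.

Δt=0.16850, u=1.18621, d=0.84302, q=0.49994, disc=e^(-rΔt)=0.98561
k=6 terminal: V=max(K-S,0) → 74.5347 62.6006 45.8083 22.1800 0.0000 0.0000 0.0000
k=5: j=0 S=34.7741 intr=69.0759 cont=67.5819 V=69.0759[EX]; j=1 S=48.9304 intr=54.9196 cont=53.4256 V=54.9196[EX]; j=2 S=68.8496 intr=35.0004 cont=33.5064 V=35.0004[EX]; j=3 S=96.8777 intr=6.9723 cont=10.9317 V=10.9317[hold]; j=4 S=136.3159 intr=0.0000 cont=0.0000 V=0.0000[hold]; j=5 S=191.8091 intr=0.0000 cont=0.0000 V=0.0000[hold]  S*(5)=68.8496
k=4: j=0 S=41.2494 intr=62.6006 cont=61.1066 V=62.6006[EX]; j=1 S=58.0417 intr=45.8083 cont=44.3143 V=45.8083[EX]; j=2 S=81.6700 intr=22.1800 cont=22.6370 V=22.6370[hold]; j=3 S=114.9173 intr=0.0000 cont=5.3878 V=5.3878[hold]; j=4 S=161.6992 intr=0.0000 cont=0.0000 V=0.0000[hold]  S*(4)=58.0417
k=3: j=0 S=48.9304 intr=54.9196 cont=53.4256 V=54.9196[EX]; j=1 S=68.8496 intr=35.0004 cont=33.7316 V=35.0004[EX]; j=2 S=96.8777 intr=6.9723 cont=13.8117 V=13.8117[hold]; j=3 S=136.3159 intr=0.0000 cont=2.6554 V=2.6554[hold]  S*(3)=68.8496
k=2: j=0 S=58.0417 intr=45.8083 cont=44.3143 V=45.8083[EX]; j=1 S=81.6700 intr=22.1800 cont=24.0561 V=24.0561[hold]; j=2 S=114.9173 intr=0.0000 cont=8.1157 V=8.1157[hold]  S*(2)=58.0417
k=1: j=0 S=68.8496 intr=35.0004 cont=34.4309 V=35.0004[EX]; j=1 S=96.8777 intr=6.9723 cont=15.8554 V=15.8554[hold]  S*(1)=68.8496
k=0: j=0 S=81.6700 intr=22.1800 cont=25.0631 V=25.0631[hold]  S*(0)=-

price = 25.0631
boundary = - 68.8496 58.0417 68.8496 58.0417 68.8496
tree:
25.0631
35.0004 15.8554
45.8083 24.0561 8.1157
54.9196 35.0004 13.8117 2.6554
62.6006 45.8083 22.6370 5.3878 0.0000
69.0759 54.9196 35.0004 10.9317 0.0000 0.0000
74.5347 62.6006 45.8083 22.1800 0.0000 0.0000 0.0000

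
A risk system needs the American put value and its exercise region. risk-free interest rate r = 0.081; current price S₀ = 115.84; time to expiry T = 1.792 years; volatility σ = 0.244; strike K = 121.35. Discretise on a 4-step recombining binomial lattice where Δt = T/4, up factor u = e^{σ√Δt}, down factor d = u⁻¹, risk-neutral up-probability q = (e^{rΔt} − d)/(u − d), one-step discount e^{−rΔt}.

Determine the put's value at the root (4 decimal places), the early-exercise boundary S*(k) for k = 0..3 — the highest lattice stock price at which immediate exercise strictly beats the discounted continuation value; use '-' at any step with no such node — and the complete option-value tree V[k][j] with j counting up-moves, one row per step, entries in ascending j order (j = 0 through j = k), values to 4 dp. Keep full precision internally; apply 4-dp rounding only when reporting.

Δt=0.44800, u=1.17741, d=0.84932, q=0.57190, disc=e^(-rΔt)=0.96436
k=4 terminal: V=max(K-S,0) → 61.0733 37.7889 5.5100 0.0000 0.0000
k=3: j=0 S=70.9703 intr=50.3797 cont=46.0551 V=50.3797[EX]; j=1 S=98.3855 intr=22.9645 cont=18.6398 V=22.9645[EX]; j=2 S=136.3910 intr=0.0000 cont=2.2748 V=2.2748[hold]; j=3 S=189.0777 intr=0.0000 cont=0.0000 V=0.0000[hold]  S*(3)=98.3855
k=2: j=0 S=83.5611 intr=37.7889 cont=33.4643 V=37.7889[EX]; j=1 S=115.8400 intr=5.5100 cont=10.7354 V=10.7354[hold]; j=2 S=160.5880 intr=0.0000 cont=0.9391 V=0.9391[hold]  S*(2)=83.5611
k=1: j=0 S=98.3855 intr=22.9645 cont=21.5217 V=22.9645[EX]; j=1 S=136.3910 intr=0.0000 cont=4.9500 V=4.9500[hold]  S*(1)=98.3855
k=0: j=0 S=115.8400 intr=5.5100 cont=12.2108 V=12.2108[hold]  S*(0)=-

price = 12.2108
boundary = - 98.3855 83.5611 98.3855
tree:
12.2108
22.9645 4.9500
37.7889 10.7354 0.9391
50.3797 22.9645 2.2748 0.0000
61.0733 37.7889 5.5100 0.0000 0.0000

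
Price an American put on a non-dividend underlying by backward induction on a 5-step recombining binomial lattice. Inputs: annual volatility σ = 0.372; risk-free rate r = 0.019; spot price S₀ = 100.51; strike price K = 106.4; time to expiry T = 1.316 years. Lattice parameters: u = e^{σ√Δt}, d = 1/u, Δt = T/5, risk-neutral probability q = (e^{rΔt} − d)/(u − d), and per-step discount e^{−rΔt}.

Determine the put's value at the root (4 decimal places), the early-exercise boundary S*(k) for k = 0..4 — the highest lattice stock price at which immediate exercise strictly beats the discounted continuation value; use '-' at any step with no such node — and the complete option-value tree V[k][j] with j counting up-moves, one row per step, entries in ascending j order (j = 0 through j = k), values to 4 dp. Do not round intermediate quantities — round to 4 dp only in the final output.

price = 19.8968
boundary = - - - 56.6967 68.6185
tree:
19.8968
28.2098 10.5653
38.4057 16.8058 3.5131
49.7033 25.8465 6.6056 0.0000
59.5539 37.7815 12.4201 0.0000 0.0000
67.6930 49.7033 23.3527 0.0000 0.0000 0.0000

Δt=0.26320, u=1.21027, d=0.82626, q=0.46549, disc=e^(-rΔt)=0.99501
k=5 terminal: V=max(K-S,0) → 67.6930 49.7033 23.3527 0.0000 0.0000 0.0000
k=4: j=0 S=46.8461 intr=59.5539 cont=59.0231 V=59.5539[EX]; j=1 S=68.6185 intr=37.7815 cont=37.2507 V=37.7815[EX]; j=2 S=100.5100 intr=5.8900 cont=12.4201 V=12.4201[hold]; j=3 S=147.2235 intr=0.0000 cont=0.0000 V=0.0000[hold]; j=4 S=215.6477 intr=0.0000 cont=0.0000 V=0.0000[hold]  S*(4)=68.6185
k=3: j=0 S=56.6967 intr=49.7033 cont=49.1726 V=49.7033[EX]; j=1 S=83.0473 intr=23.3527 cont=25.8465 V=25.8465[hold]; j=2 S=121.6447 intr=0.0000 cont=6.6056 V=6.6056[hold]; j=3 S=178.1808 intr=0.0000 cont=0.0000 V=0.0000[hold]  S*(3)=56.6967
k=2: j=0 S=68.6185 intr=37.7815 cont=38.4057 V=38.4057[hold]; j=1 S=100.5100 intr=5.8900 cont=16.8058 V=16.8058[hold]; j=2 S=147.2235 intr=0.0000 cont=3.5131 V=3.5131[hold]  S*(2)=-
k=1: j=0 S=83.0473 intr=23.3527 cont=28.2098 V=28.2098[hold]; j=1 S=121.6447 intr=0.0000 cont=10.5653 V=10.5653[hold]  S*(1)=-
k=0: j=0 S=100.5100 intr=5.8900 cont=19.8968 V=19.8968[hold]  S*(0)=-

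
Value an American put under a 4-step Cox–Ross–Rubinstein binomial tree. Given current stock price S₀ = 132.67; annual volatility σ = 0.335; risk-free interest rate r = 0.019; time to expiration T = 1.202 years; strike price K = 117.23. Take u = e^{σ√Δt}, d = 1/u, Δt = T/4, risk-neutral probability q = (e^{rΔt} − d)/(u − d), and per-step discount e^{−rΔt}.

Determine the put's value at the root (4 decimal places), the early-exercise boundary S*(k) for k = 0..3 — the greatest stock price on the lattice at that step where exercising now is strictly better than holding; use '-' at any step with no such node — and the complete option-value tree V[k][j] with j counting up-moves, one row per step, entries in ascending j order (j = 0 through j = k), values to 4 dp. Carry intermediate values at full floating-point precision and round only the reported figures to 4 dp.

Δt=0.30050  u=1.20158  d=0.83224  q=0.46972  discount=0.99431
step 4 (expiry): payoffs max(K−S,0) = 53.5860 25.3407 0.0000 0.0000 0.0000
step 3: (k=3,j=0): S=76.4736, (K−S)⁺=40.7564, hold=40.0890 ⇒ V=40.7564 exercise | (k=3,j=1): S=110.4127, (K−S)⁺=6.8173, hold=13.3611 ⇒ V=13.3611 continue | (k=3,j=2): S=159.4140, (K−S)⁺=0.0000, hold=0.0000 ⇒ V=0.0000 continue | (k=3,j=3): S=230.1623, (K−S)⁺=0.0000, hold=0.0000 ⇒ V=0.0000 continue  boundary S*=76.4736
step 2: (k=2,j=0): S=91.8893, (K−S)⁺=25.3407, hold=27.7295 ⇒ V=27.7295 continue | (k=2,j=1): S=132.6700, (K−S)⁺=0.0000, hold=7.0448 ⇒ V=7.0448 continue | (k=2,j=2): S=191.5492, (K−S)⁺=0.0000, hold=0.0000 ⇒ V=0.0000 continue  boundary S*=-
step 1: (k=1,j=0): S=110.4127, (K−S)⁺=6.8173, hold=17.9109 ⇒ V=17.9109 continue | (k=1,j=1): S=159.4140, (K−S)⁺=0.0000, hold=3.7144 ⇒ V=3.7144 continue  boundary S*=-
step 0: (k=0,j=0): S=132.6700, (K−S)⁺=0.0000, hold=11.1785 ⇒ V=11.1785 continue  boundary S*=-

price = 11.1785
boundary = - - - 76.4736
tree:
11.1785
17.9109 3.7144
27.7295 7.0448 0.0000
40.7564 13.3611 0.0000 0.0000
53.5860 25.3407 0.0000 0.0000 0.0000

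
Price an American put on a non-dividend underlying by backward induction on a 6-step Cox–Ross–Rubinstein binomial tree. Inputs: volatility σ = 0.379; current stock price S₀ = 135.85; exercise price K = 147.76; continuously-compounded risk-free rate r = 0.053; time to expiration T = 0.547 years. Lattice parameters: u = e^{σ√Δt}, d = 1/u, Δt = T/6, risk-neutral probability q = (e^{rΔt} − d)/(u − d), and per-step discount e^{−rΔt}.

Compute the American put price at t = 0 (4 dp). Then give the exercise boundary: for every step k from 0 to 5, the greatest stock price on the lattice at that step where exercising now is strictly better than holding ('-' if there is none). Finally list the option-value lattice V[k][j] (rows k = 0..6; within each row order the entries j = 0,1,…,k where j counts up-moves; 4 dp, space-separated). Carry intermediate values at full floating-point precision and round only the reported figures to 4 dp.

price = 20.8829
boundary = - - - 96.3751 108.0595 121.1606
tree:
20.8829
29.3519 12.3626
39.7134 18.9651 5.6817
51.3849 28.0789 9.7617 1.5340
61.8059 39.7005 16.3813 3.0375 0.0000
71.1001 51.3849 26.5994 6.0147 0.0000 0.0000
79.3893 61.8059 39.7005 11.9100 0.0000 0.0000 0.0000

params: Δt=0.09117 u=1.12124 d=0.89187 q=0.49254 e^(-rΔt)=0.99518
t_6 payoffs: 79.3893 61.8059 39.7005 11.9100 0.0000 0.0000 0.0000
t_5: node(5,0) S=76.6599 payoff=71.1001 vs cont=70.3879 → 71.1001 [stop]  node(5,1) S=96.3751 payoff=51.3849 vs cont=50.6727 → 51.3849 [stop]  node(5,2) S=121.1606 payoff=26.5994 vs cont=25.8872 → 26.5994 [stop]  node(5,3) S=152.3204 payoff=0.0000 vs cont=6.0147 → 6.0147 [wait]  node(5,4) S=191.4937 payoff=0.0000 vs cont=0.0000 → 0.0000 [wait]  node(5,5) S=240.7416 payoff=0.0000 vs cont=0.0000 → 0.0000 [wait]  ⇒ S*(5)=121.1606
t_4: node(4,0) S=85.9541 payoff=61.8059 vs cont=61.0937 → 61.8059 [stop]  node(4,1) S=108.0595 payoff=39.7005 vs cont=38.9882 → 39.7005 [stop]  node(4,2) S=135.8500 payoff=11.9100 vs cont=16.3813 → 16.3813 [wait]  node(4,3) S=170.7876 payoff=0.0000 vs cont=3.0375 → 3.0375 [wait]  node(4,4) S=214.7103 payoff=0.0000 vs cont=0.0000 → 0.0000 [wait]  ⇒ S*(4)=108.0595
t_3: node(3,0) S=96.3751 payoff=51.3849 vs cont=50.6727 → 51.3849 [stop]  node(3,1) S=121.1606 payoff=26.5994 vs cont=28.0789 → 28.0789 [wait]  node(3,2) S=152.3204 payoff=0.0000 vs cont=9.7617 → 9.7617 [wait]  node(3,3) S=191.4937 payoff=0.0000 vs cont=1.5340 → 1.5340 [wait]  ⇒ S*(3)=96.3751
t_2: node(2,0) S=108.0595 payoff=39.7005 vs cont=39.7134 → 39.7134 [wait]  node(2,1) S=135.8500 payoff=11.9100 vs cont=18.9651 → 18.9651 [wait]  node(2,2) S=170.7876 payoff=0.0000 vs cont=5.6817 → 5.6817 [wait]  ⇒ S*(2)=-
t_1: node(1,0) S=121.1606 payoff=26.5994 vs cont=29.3519 → 29.3519 [wait]  node(1,1) S=152.3204 payoff=0.0000 vs cont=12.3626 → 12.3626 [wait]  ⇒ S*(1)=-
t_0: node(0,0) S=135.8500 payoff=11.9100 vs cont=20.8829 → 20.8829 [wait]  ⇒ S*(0)=-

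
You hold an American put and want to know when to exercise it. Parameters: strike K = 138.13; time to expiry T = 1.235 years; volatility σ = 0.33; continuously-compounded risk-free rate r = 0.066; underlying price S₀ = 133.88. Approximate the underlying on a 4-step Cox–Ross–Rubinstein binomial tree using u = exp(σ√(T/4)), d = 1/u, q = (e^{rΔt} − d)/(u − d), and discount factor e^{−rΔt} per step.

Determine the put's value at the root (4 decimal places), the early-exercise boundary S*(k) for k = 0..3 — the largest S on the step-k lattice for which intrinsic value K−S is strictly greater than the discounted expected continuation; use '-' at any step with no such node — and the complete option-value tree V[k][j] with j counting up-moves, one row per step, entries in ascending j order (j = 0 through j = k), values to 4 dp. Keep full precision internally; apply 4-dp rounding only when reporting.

params: Δt=0.30875 u=1.20125 d=0.83246 q=0.51011 e^(-rΔt)=0.97983
t_4 payoffs: 73.8350 45.3517 4.2500 0.0000 0.0000
t_3: node(3,0) S=77.2346 payoff=60.8954 vs cont=58.1091 → 60.8954 [stop]  node(3,1) S=111.4503 payoff=26.6797 vs cont=23.8935 → 26.6797 [stop]  node(3,2) S=160.8238 payoff=0.0000 vs cont=2.0400 → 2.0400 [wait]  node(3,3) S=232.0702 payoff=0.0000 vs cont=0.0000 → 0.0000 [wait]  ⇒ S*(3)=111.4503
t_2: node(2,0) S=92.7783 payoff=45.3517 vs cont=42.5654 → 45.3517 [stop]  node(2,1) S=133.8800 payoff=4.2500 vs cont=13.8262 → 13.8262 [wait]  node(2,2) S=193.1901 payoff=0.0000 vs cont=0.9792 → 0.9792 [wait]  ⇒ S*(2)=92.7783
t_1: node(1,0) S=111.4503 payoff=26.6797 vs cont=28.6798 → 28.6798 [wait]  node(1,1) S=160.8238 payoff=0.0000 vs cont=7.1261 → 7.1261 [wait]  ⇒ S*(1)=-
t_0: node(0,0) S=133.8800 payoff=4.2500 vs cont=17.3284 → 17.3284 [wait]  ⇒ S*(0)=-

price = 17.3284
boundary = - - 92.7783 111.4503
tree:
17.3284
28.6798 7.1261
45.3517 13.8262 0.9792
60.8954 26.6797 2.0400 0.0000
73.8350 45.3517 4.2500 0.0000 0.0000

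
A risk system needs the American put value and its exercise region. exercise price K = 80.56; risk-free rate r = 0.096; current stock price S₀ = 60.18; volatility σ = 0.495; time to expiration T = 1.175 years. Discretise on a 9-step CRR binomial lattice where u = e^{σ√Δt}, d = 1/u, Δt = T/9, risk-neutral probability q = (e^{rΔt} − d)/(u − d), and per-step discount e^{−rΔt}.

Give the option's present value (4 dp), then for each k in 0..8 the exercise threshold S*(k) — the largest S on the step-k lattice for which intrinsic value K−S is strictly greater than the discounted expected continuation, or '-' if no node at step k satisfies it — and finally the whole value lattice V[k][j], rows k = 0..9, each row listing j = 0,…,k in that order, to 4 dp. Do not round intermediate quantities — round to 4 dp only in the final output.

params: Δt=0.13056 u=1.19585 d=0.83623 q=0.49048 e^(-rΔt)=0.98754
t_9 payoffs: 68.5272 63.3524 55.9523 45.3696 30.2359 8.5939 0.0000 0.0000 0.0000 0.0000
t_8: node(8,0) S=14.3894 payoff=66.1706 vs cont=65.1672 → 66.1706 [stop]  node(8,1) S=20.5777 payoff=59.9823 vs cont=58.9790 → 59.9823 [stop]  node(8,2) S=29.4271 payoff=51.1329 vs cont=50.1295 → 51.1329 [stop]  node(8,3) S=42.0824 payoff=38.4776 vs cont=37.4743 → 38.4776 [stop]  node(8,4) S=60.1800 payoff=20.3800 vs cont=19.3766 → 20.3800 [stop]  node(8,5) S=86.0606 payoff=0.0000 vs cont=4.3242 → 4.3242 [wait]  node(8,6) S=123.0712 payoff=0.0000 vs cont=0.0000 → 0.0000 [wait]  node(8,7) S=175.9983 payoff=0.0000 vs cont=0.0000 → 0.0000 [wait]  node(8,8) S=251.6869 payoff=0.0000 vs cont=0.0000 → 0.0000 [wait]  ⇒ S*(8)=60.1800
t_7: node(7,0) S=17.2076 payoff=63.3524 vs cont=62.3490 → 63.3524 [stop]  node(7,1) S=24.6077 payoff=55.9523 vs cont=54.9489 → 55.9523 [stop]  node(7,2) S=35.1904 payoff=45.3696 vs cont=44.3662 → 45.3696 [stop]  node(7,3) S=50.3241 payoff=30.2359 vs cont=29.2325 → 30.2359 [stop]  node(7,4) S=71.9661 payoff=8.5939 vs cont=12.3493 → 12.3493 [wait]  node(7,5) S=102.9154 payoff=0.0000 vs cont=2.1759 → 2.1759 [wait]  node(7,6) S=147.1745 payoff=0.0000 vs cont=0.0000 → 0.0000 [wait]  node(7,7) S=210.4673 payoff=0.0000 vs cont=0.0000 → 0.0000 [wait]  ⇒ S*(7)=50.3241
t_6: node(6,0) S=20.5777 payoff=59.9823 vs cont=58.9790 → 59.9823 [stop]  node(6,1) S=29.4271 payoff=51.1329 vs cont=50.1295 → 51.1329 [stop]  node(6,2) S=42.0824 payoff=38.4776 vs cont=37.4743 → 38.4776 [stop]  node(6,3) S=60.1800 payoff=20.3800 vs cont=21.1956 → 21.1956 [wait]  node(6,4) S=86.0606 payoff=0.0000 vs cont=7.2678 → 7.2678 [wait]  node(6,5) S=123.0712 payoff=0.0000 vs cont=1.0948 → 1.0948 [wait]  node(6,6) S=175.9983 payoff=0.0000 vs cont=0.0000 → 0.0000 [wait]  ⇒ S*(6)=42.0824
t_5: node(5,0) S=24.6077 payoff=55.9523 vs cont=54.9489 → 55.9523 [stop]  node(5,1) S=35.1904 payoff=45.3696 vs cont=44.3662 → 45.3696 [stop]  node(5,2) S=50.3241 payoff=30.2359 vs cont=29.6276 → 30.2359 [stop]  node(5,3) S=71.9661 payoff=8.5939 vs cont=14.1855 → 14.1855 [wait]  node(5,4) S=102.9154 payoff=0.0000 vs cont=4.1873 → 4.1873 [wait]  node(5,5) S=147.1745 payoff=0.0000 vs cont=0.5509 → 0.5509 [wait]  ⇒ S*(5)=50.3241
t_4: node(4,0) S=29.4271 payoff=51.1329 vs cont=50.1295 → 51.1329 [stop]  node(4,1) S=42.0824 payoff=38.4776 vs cont=37.4743 → 38.4776 [stop]  node(4,2) S=60.1800 payoff=20.3800 vs cont=22.0850 → 22.0850 [wait]  node(4,3) S=86.0606 payoff=0.0000 vs cont=9.1660 → 9.1660 [wait]  node(4,4) S=123.0712 payoff=0.0000 vs cont=2.3738 → 2.3738 [wait]  ⇒ S*(4)=42.0824
t_3: node(3,0) S=35.1904 payoff=45.3696 vs cont=44.3662 → 45.3696 [stop]  node(3,1) S=50.3241 payoff=30.2359 vs cont=30.0584 → 30.2359 [stop]  node(3,2) S=71.9661 payoff=8.5939 vs cont=15.5524 → 15.5524 [wait]  node(3,3) S=102.9154 payoff=0.0000 vs cont=5.7619 → 5.7619 [wait]  ⇒ S*(3)=50.3241
t_2: node(2,0) S=42.0824 payoff=38.4776 vs cont=37.4743 → 38.4776 [stop]  node(2,1) S=60.1800 payoff=20.3800 vs cont=22.7471 → 22.7471 [wait]  node(2,2) S=86.0606 payoff=0.0000 vs cont=10.6165 → 10.6165 [wait]  ⇒ S*(2)=42.0824
t_1: node(1,0) S=50.3241 payoff=30.2359 vs cont=30.3790 → 30.3790 [wait]  node(1,1) S=71.9661 payoff=8.5939 vs cont=16.5881 → 16.5881 [wait]  ⇒ S*(1)=-
t_0: node(0,0) S=60.1800 payoff=20.3800 vs cont=23.3208 → 23.3208 [wait]  ⇒ S*(0)=-

price = 23.3208
boundary = - - 42.0824 50.3241 42.0824 50.3241 42.0824 50.3241 60.1800
tree:
23.3208
30.3790 16.5881
38.4776 22.7471 10.6165
45.3696 30.2359 15.5524 5.7619
51.1329 38.4776 22.0850 9.1660 2.3738
55.9523 45.3696 30.2359 14.1855 4.1873 0.5509
59.9823 51.1329 38.4776 21.1956 7.2678 1.0948 0.0000
63.3524 55.9523 45.3696 30.2359 12.3493 2.1759 0.0000 0.0000
66.1706 59.9823 51.1329 38.4776 20.3800 4.3242 0.0000 0.0000 0.0000
68.5272 63.3524 55.9523 45.3696 30.2359 8.5939 0.0000 0.0000 0.0000 0.0000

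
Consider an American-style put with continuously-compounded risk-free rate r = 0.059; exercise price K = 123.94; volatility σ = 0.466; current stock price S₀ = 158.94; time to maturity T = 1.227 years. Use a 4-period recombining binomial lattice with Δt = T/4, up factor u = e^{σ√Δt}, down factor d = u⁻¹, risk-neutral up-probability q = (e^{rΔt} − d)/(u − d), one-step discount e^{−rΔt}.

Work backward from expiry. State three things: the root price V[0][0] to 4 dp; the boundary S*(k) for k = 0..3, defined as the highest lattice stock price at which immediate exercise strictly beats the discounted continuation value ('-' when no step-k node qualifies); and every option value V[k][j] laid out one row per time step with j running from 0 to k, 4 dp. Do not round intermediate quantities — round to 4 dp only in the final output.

price = 12.7735
boundary = - - - 73.2768
tree:
12.7735
20.9471 4.0823
33.3181 7.8554 0.0000
50.6632 15.1156 0.0000 0.0000
67.3320 29.0860 0.0000 0.0000 0.0000

params: Δt=0.30675 u=1.29446 d=0.77252 q=0.47082 e^(-rΔt)=0.98206
t_4 payoffs: 67.3320 29.0860 0.0000 0.0000 0.0000
t_3: node(3,0) S=73.2768 payoff=50.6632 vs cont=48.4403 → 50.6632 [stop]  node(3,1) S=122.7847 payoff=1.1553 vs cont=15.1156 → 15.1156 [wait]  node(3,2) S=205.7416 payoff=0.0000 vs cont=0.0000 → 0.0000 [wait]  node(3,3) S=344.7465 payoff=0.0000 vs cont=0.0000 → 0.0000 [wait]  ⇒ S*(3)=73.2768
t_2: node(2,0) S=94.8540 payoff=29.0860 vs cont=33.3181 → 33.3181 [wait]  node(2,1) S=158.9400 payoff=0.0000 vs cont=7.8554 → 7.8554 [wait]  node(2,2) S=266.3244 payoff=0.0000 vs cont=0.0000 → 0.0000 [wait]  ⇒ S*(2)=-
t_1: node(1,0) S=122.7847 payoff=1.1553 vs cont=20.9471 → 20.9471 [wait]  node(1,1) S=205.7416 payoff=0.0000 vs cont=4.0823 → 4.0823 [wait]  ⇒ S*(1)=-
t_0: node(0,0) S=158.9400 payoff=0.0000 vs cont=12.7735 → 12.7735 [wait]  ⇒ S*(0)=-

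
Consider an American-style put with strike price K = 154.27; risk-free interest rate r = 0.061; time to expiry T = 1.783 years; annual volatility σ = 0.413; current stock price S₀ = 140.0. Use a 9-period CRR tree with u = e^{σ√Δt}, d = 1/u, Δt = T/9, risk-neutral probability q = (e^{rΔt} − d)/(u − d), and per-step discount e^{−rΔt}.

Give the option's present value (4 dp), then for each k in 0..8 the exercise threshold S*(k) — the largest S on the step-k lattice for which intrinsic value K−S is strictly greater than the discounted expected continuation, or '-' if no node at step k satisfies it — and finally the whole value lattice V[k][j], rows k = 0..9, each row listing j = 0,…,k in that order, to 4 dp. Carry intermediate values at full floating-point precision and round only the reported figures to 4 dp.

price = 32.2099
boundary = - - - 80.6539 96.9303 80.6539 96.9303 80.6539 96.9303
tree:
32.2099
43.7527 20.8576
57.6820 30.1752 11.5654
73.6161 42.3409 18.1162 4.9552
87.1594 57.3397 27.6020 8.5786 1.2628
98.4285 73.6161 40.6386 14.5615 2.4919 0.0000
107.8053 87.1594 57.3397 24.0643 4.9171 0.0000 0.0000
115.6076 98.4285 73.6161 38.2716 9.7026 0.0000 0.0000 0.0000
122.0997 107.8053 87.1594 57.3397 19.1455 0.0000 0.0000 0.0000 0.0000
127.5017 115.6076 98.4285 73.6161 37.7786 0.0000 0.0000 0.0000 0.0000 0.0000

params: Δt=0.19811 u=1.20181 d=0.83208 q=0.48706 e^(-rΔt)=0.98799
t_9 payoffs: 127.5017 115.6076 98.4285 73.6161 37.7786 0.0000 0.0000 0.0000 0.0000 0.0000
t_8: node(8,0) S=32.1703 payoff=122.0997 vs cont=120.2466 → 122.0997 [stop]  node(8,1) S=46.4647 payoff=107.8053 vs cont=105.9522 → 107.8053 [stop]  node(8,2) S=67.1106 payoff=87.1594 vs cont=85.3063 → 87.1594 [stop]  node(8,3) S=96.9303 payoff=57.3397 vs cont=55.4866 → 57.3397 [stop]  node(8,4) S=140.0000 payoff=14.2700 vs cont=19.1455 → 19.1455 [wait]  node(8,5) S=202.2071 payoff=0.0000 vs cont=0.0000 → 0.0000 [wait]  node(8,6) S=292.0550 payoff=0.0000 vs cont=0.0000 → 0.0000 [wait]  node(8,7) S=421.8257 payoff=0.0000 vs cont=0.0000 → 0.0000 [wait]  node(8,8) S=609.2581 payoff=0.0000 vs cont=0.0000 → 0.0000 [wait]  ⇒ S*(8)=96.9303
t_7: node(7,0) S=38.6624 payoff=115.6076 vs cont=113.7545 → 115.6076 [stop]  node(7,1) S=55.8415 payoff=98.4285 vs cont=96.5754 → 98.4285 [stop]  node(7,2) S=80.6539 payoff=73.6161 vs cont=71.7630 → 73.6161 [stop]  node(7,3) S=116.4914 payoff=37.7786 vs cont=38.2716 → 38.2716 [wait]  node(7,4) S=168.2528 payoff=0.0000 vs cont=9.7026 → 9.7026 [wait]  node(7,5) S=243.0136 payoff=0.0000 vs cont=0.0000 → 0.0000 [wait]  node(7,6) S=350.9933 payoff=0.0000 vs cont=0.0000 → 0.0000 [wait]  node(7,7) S=506.9524 payoff=0.0000 vs cont=0.0000 → 0.0000 [wait]  ⇒ S*(7)=80.6539
t_6: node(6,0) S=46.4647 payoff=107.8053 vs cont=105.9522 → 107.8053 [stop]  node(6,1) S=67.1106 payoff=87.1594 vs cont=85.3063 → 87.1594 [stop]  node(6,2) S=96.9303 payoff=57.3397 vs cont=55.7238 → 57.3397 [stop]  node(6,3) S=140.0000 payoff=14.2700 vs cont=24.0643 → 24.0643 [wait]  node(6,4) S=202.2071 payoff=0.0000 vs cont=4.9171 → 4.9171 [wait]  node(6,5) S=292.0550 payoff=0.0000 vs cont=0.0000 → 0.0000 [wait]  node(6,6) S=421.8257 payoff=0.0000 vs cont=0.0000 → 0.0000 [wait]  ⇒ S*(6)=96.9303
t_5: node(5,0) S=55.8415 payoff=98.4285 vs cont=96.5754 → 98.4285 [stop]  node(5,1) S=80.6539 payoff=73.6161 vs cont=71.7630 → 73.6161 [stop]  node(5,2) S=116.4914 payoff=37.7786 vs cont=40.6386 → 40.6386 [wait]  node(5,3) S=168.2528 payoff=0.0000 vs cont=14.5615 → 14.5615 [wait]  node(5,4) S=243.0136 payoff=0.0000 vs cont=2.4919 → 2.4919 [wait]  node(5,5) S=350.9933 payoff=0.0000 vs cont=0.0000 → 0.0000 [wait]  ⇒ S*(5)=80.6539
t_4: node(4,0) S=67.1106 payoff=87.1594 vs cont=85.3063 → 87.1594 [stop]  node(4,1) S=96.9303 payoff=57.3397 vs cont=56.8628 → 57.3397 [stop]  node(4,2) S=140.0000 payoff=14.2700 vs cont=27.6020 → 27.6020 [wait]  node(4,3) S=202.2071 payoff=0.0000 vs cont=8.5786 → 8.5786 [wait]  node(4,4) S=292.0550 payoff=0.0000 vs cont=1.2628 → 1.2628 [wait]  ⇒ S*(4)=96.9303
t_3: node(3,0) S=80.6539 payoff=73.6161 vs cont=71.7630 → 73.6161 [stop]  node(3,1) S=116.4914 payoff=37.7786 vs cont=42.3409 → 42.3409 [wait]  node(3,2) S=168.2528 payoff=0.0000 vs cont=18.1162 → 18.1162 [wait]  node(3,3) S=243.0136 payoff=0.0000 vs cont=4.9552 → 4.9552 [wait]  ⇒ S*(3)=80.6539
t_2: node(2,0) S=96.9303 payoff=57.3397 vs cont=57.6820 → 57.6820 [wait]  node(2,1) S=140.0000 payoff=14.2700 vs cont=30.1752 → 30.1752 [wait]  node(2,2) S=202.2071 payoff=0.0000 vs cont=11.5654 → 11.5654 [wait]  ⇒ S*(2)=-
t_1: node(1,0) S=116.4914 payoff=37.7786 vs cont=43.7527 → 43.7527 [wait]  node(1,1) S=168.2528 payoff=0.0000 vs cont=20.8576 → 20.8576 [wait]  ⇒ S*(1)=-
t_0: node(0,0) S=140.0000 payoff=14.2700 vs cont=32.2099 → 32.2099 [wait]  ⇒ S*(0)=-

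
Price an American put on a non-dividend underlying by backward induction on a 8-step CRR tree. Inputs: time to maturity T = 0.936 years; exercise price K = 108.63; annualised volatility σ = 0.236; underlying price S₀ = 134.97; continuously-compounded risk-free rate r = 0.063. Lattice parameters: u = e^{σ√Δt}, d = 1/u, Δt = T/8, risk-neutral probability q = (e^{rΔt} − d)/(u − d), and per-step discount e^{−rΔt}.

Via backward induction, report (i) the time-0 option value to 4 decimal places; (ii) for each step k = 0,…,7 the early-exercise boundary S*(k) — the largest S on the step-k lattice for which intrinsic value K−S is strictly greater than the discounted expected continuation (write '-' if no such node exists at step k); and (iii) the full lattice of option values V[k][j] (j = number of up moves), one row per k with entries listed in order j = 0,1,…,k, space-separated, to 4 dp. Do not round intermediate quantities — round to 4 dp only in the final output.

price = 1.6014
boundary = - - - - - 90.1460 83.1550 90.1460
tree:
1.6014
2.7648 0.5739
4.6669 1.0869 0.1189
7.6632 2.0282 0.2525 0.0000
12.1596 3.7128 0.5363 0.0000 0.0000
18.4840 6.6225 1.1388 0.0000 0.0000 0.0000
25.4750 11.3837 2.4183 0.0000 0.0000 0.0000 0.0000
31.9239 18.4840 5.1354 0.0000 0.0000 0.0000 0.0000 0.0000
37.8726 25.4750 10.9053 0.0000 0.0000 0.0000 0.0000 0.0000 0.0000

params: Δt=0.11700 u=1.08407 d=0.92245 q=0.52560 e^(-rΔt)=0.99266
t_8 payoffs: 37.8726 25.4750 10.9053 0.0000 0.0000 0.0000 0.0000 0.0000 0.0000
t_7: node(7,0) S=76.7061 payoff=31.9239 vs cont=31.1261 → 31.9239 [stop]  node(7,1) S=90.1460 payoff=18.4840 vs cont=17.6862 → 18.4840 [stop]  node(7,2) S=105.9407 payoff=2.6893 vs cont=5.1354 → 5.1354 [wait]  node(7,3) S=124.5028 payoff=0.0000 vs cont=0.0000 → 0.0000 [wait]  node(7,4) S=146.3172 payoff=0.0000 vs cont=0.0000 → 0.0000 [wait]  node(7,5) S=171.9538 payoff=0.0000 vs cont=0.0000 → 0.0000 [wait]  node(7,6) S=202.0822 payoff=0.0000 vs cont=0.0000 → 0.0000 [wait]  node(7,7) S=237.4895 payoff=0.0000 vs cont=0.0000 → 0.0000 [wait]  ⇒ S*(7)=90.1460
t_6: node(6,0) S=83.1550 payoff=25.4750 vs cont=24.6773 → 25.4750 [stop]  node(6,1) S=97.7247 payoff=10.9053 vs cont=11.3837 → 11.3837 [wait]  node(6,2) S=114.8473 payoff=0.0000 vs cont=2.4183 → 2.4183 [wait]  node(6,3) S=134.9700 payoff=0.0000 vs cont=0.0000 → 0.0000 [wait]  node(6,4) S=158.6184 payoff=0.0000 vs cont=0.0000 → 0.0000 [wait]  node(6,5) S=186.4103 payoff=0.0000 vs cont=0.0000 → 0.0000 [wait]  node(6,6) S=219.0717 payoff=0.0000 vs cont=0.0000 → 0.0000 [wait]  ⇒ S*(6)=83.1550
t_5: node(5,0) S=90.1460 payoff=18.4840 vs cont=17.9359 → 18.4840 [stop]  node(5,1) S=105.9407 payoff=2.6893 vs cont=6.6225 → 6.6225 [wait]  node(5,2) S=124.5028 payoff=0.0000 vs cont=1.1388 → 1.1388 [wait]  node(5,3) S=146.3172 payoff=0.0000 vs cont=0.0000 → 0.0000 [wait]  node(5,4) S=171.9538 payoff=0.0000 vs cont=0.0000 → 0.0000 [wait]  node(5,5) S=202.0822 payoff=0.0000 vs cont=0.0000 → 0.0000 [wait]  ⇒ S*(5)=90.1460
t_4: node(4,0) S=97.7247 payoff=10.9053 vs cont=12.1596 → 12.1596 [wait]  node(4,1) S=114.8473 payoff=0.0000 vs cont=3.7128 → 3.7128 [wait]  node(4,2) S=134.9700 payoff=0.0000 vs cont=0.5363 → 0.5363 [wait]  node(4,3) S=158.6184 payoff=0.0000 vs cont=0.0000 → 0.0000 [wait]  node(4,4) S=186.4103 payoff=0.0000 vs cont=0.0000 → 0.0000 [wait]  ⇒ S*(4)=-
t_3: node(3,0) S=105.9407 payoff=2.6893 vs cont=7.6632 → 7.6632 [wait]  node(3,1) S=124.5028 payoff=0.0000 vs cont=2.0282 → 2.0282 [wait]  node(3,2) S=146.3172 payoff=0.0000 vs cont=0.2525 → 0.2525 [wait]  node(3,3) S=171.9538 payoff=0.0000 vs cont=0.0000 → 0.0000 [wait]  ⇒ S*(3)=-
t_2: node(2,0) S=114.8473 payoff=0.0000 vs cont=4.6669 → 4.6669 [wait]  node(2,1) S=134.9700 payoff=0.0000 vs cont=1.0869 → 1.0869 [wait]  node(2,2) S=158.6184 payoff=0.0000 vs cont=0.1189 → 0.1189 [wait]  ⇒ S*(2)=-
t_1: node(1,0) S=124.5028 payoff=0.0000 vs cont=2.7648 → 2.7648 [wait]  node(1,1) S=146.3172 payoff=0.0000 vs cont=0.5739 → 0.5739 [wait]  ⇒ S*(1)=-
t_0: node(0,0) S=134.9700 payoff=0.0000 vs cont=1.6014 → 1.6014 [wait]  ⇒ S*(0)=-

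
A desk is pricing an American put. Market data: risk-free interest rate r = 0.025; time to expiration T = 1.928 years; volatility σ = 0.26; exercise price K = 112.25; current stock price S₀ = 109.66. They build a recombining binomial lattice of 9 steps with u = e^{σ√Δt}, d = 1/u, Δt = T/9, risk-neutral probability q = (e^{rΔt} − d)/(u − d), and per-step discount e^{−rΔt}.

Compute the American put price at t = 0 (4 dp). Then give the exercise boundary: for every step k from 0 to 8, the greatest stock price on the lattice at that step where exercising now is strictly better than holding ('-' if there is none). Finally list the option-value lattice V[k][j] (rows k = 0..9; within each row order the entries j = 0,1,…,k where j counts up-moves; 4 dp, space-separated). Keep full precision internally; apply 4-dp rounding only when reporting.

price = 15.1511
boundary = - - - 76.4295 67.7639 76.4295 67.7639 76.4295 86.2032
tree:
15.1511
20.8084 9.4800
27.7485 13.8757 5.0486
35.8205 19.7236 7.9940 2.0649
44.4861 27.1004 12.3284 3.6097 0.4938
52.1692 35.8205 18.4000 6.1991 0.9777 0.0000
58.9811 44.4861 26.3517 10.3973 1.9357 0.0000 0.0000
65.0208 52.1692 35.8205 16.8706 3.8325 0.0000 0.0000 0.0000
70.3756 58.9811 44.4861 26.0468 7.5879 0.0000 0.0000 0.0000 0.0000
75.1233 65.0208 52.1692 35.8205 15.0232 0.0000 0.0000 0.0000 0.0000 0.0000

Δt=0.21422, u=1.12788, d=0.88662, q=0.49221, disc=e^(-rΔt)=0.99466
k=9 terminal: V=max(K-S,0) → 75.1233 65.0208 52.1692 35.8205 15.0232 0.0000 0.0000 0.0000 0.0000 0.0000
k=8: j=0 S=41.8744 intr=70.3756 cont=69.7761 V=70.3756[EX]; j=1 S=53.2689 intr=58.9811 cont=58.3816 V=58.9811[EX]; j=2 S=67.7639 intr=44.4861 cont=43.8865 V=44.4861[EX]; j=3 S=86.2032 intr=26.0468 cont=25.4473 V=26.0468[EX]; j=4 S=109.6600 intr=2.5900 cont=7.5879 V=7.5879[hold]; j=5 S=139.4997 intr=0.0000 cont=0.0000 V=0.0000[hold]; j=6 S=177.4590 intr=0.0000 cont=0.0000 V=0.0000[hold]; j=7 S=225.7476 intr=0.0000 cont=0.0000 V=0.0000[hold]; j=8 S=287.1759 intr=0.0000 cont=0.0000 V=0.0000[hold]  S*(8)=86.2032
k=7: j=0 S=47.2292 intr=65.0208 cont=64.4212 V=65.0208[EX]; j=1 S=60.0808 intr=52.1692 cont=51.5696 V=52.1692[EX]; j=2 S=76.4295 intr=35.8205 cont=35.2210 V=35.8205[EX]; j=3 S=97.2268 intr=15.0232 cont=16.8706 V=16.8706[hold]; j=4 S=123.6832 intr=0.0000 cont=3.8325 V=3.8325[hold]; j=5 S=157.3387 intr=0.0000 cont=0.0000 V=0.0000[hold]; j=6 S=200.1523 intr=0.0000 cont=0.0000 V=0.0000[hold]; j=7 S=254.6159 intr=0.0000 cont=0.0000 V=0.0000[hold]  S*(7)=76.4295
k=6: j=0 S=53.2689 intr=58.9811 cont=58.3816 V=58.9811[EX]; j=1 S=67.7639 intr=44.4861 cont=43.8865 V=44.4861[EX]; j=2 S=86.2032 intr=26.0468 cont=26.3517 V=26.3517[hold]; j=3 S=109.6600 intr=2.5900 cont=10.3973 V=10.3973[hold]; j=4 S=139.4997 intr=0.0000 cont=1.9357 V=1.9357[hold]; j=5 S=177.4590 intr=0.0000 cont=0.0000 V=0.0000[hold]; j=6 S=225.7476 intr=0.0000 cont=0.0000 V=0.0000[hold]  S*(6)=67.7639
k=5: j=0 S=60.0808 intr=52.1692 cont=51.5696 V=52.1692[EX]; j=1 S=76.4295 intr=35.8205 cont=35.3702 V=35.8205[EX]; j=2 S=97.2268 intr=15.0232 cont=18.4000 V=18.4000[hold]; j=3 S=123.6832 intr=0.0000 cont=6.1991 V=6.1991[hold]; j=4 S=157.3387 intr=0.0000 cont=0.9777 V=0.9777[hold]; j=5 S=200.1523 intr=0.0000 cont=0.0000 V=0.0000[hold]  S*(5)=76.4295
k=4: j=0 S=67.7639 intr=44.4861 cont=43.8865 V=44.4861[EX]; j=1 S=86.2032 intr=26.0468 cont=27.1004 V=27.1004[hold]; j=2 S=109.6600 intr=2.5900 cont=12.3284 V=12.3284[hold]; j=3 S=139.4997 intr=0.0000 cont=3.6097 V=3.6097[hold]; j=4 S=177.4590 intr=0.0000 cont=0.4938 V=0.4938[hold]  S*(4)=67.7639
k=3: j=0 S=76.4295 intr=35.8205 cont=35.7368 V=35.8205[EX]; j=1 S=97.2268 intr=15.0232 cont=19.7236 V=19.7236[hold]; j=2 S=123.6832 intr=0.0000 cont=7.9940 V=7.9940[hold]; j=3 S=157.3387 intr=0.0000 cont=2.0649 V=2.0649[hold]  S*(3)=76.4295
k=2: j=0 S=86.2032 intr=26.0468 cont=27.7485 V=27.7485[hold]; j=1 S=109.6600 intr=2.5900 cont=13.8757 V=13.8757[hold]; j=2 S=139.4997 intr=0.0000 cont=5.0486 V=5.0486[hold]  S*(2)=-
k=1: j=0 S=97.2268 intr=15.0232 cont=20.8084 V=20.8084[hold]; j=1 S=123.6832 intr=0.0000 cont=9.4800 V=9.4800[hold]  S*(1)=-
k=0: j=0 S=109.6600 intr=2.5900 cont=15.1511 V=15.1511[hold]  S*(0)=-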